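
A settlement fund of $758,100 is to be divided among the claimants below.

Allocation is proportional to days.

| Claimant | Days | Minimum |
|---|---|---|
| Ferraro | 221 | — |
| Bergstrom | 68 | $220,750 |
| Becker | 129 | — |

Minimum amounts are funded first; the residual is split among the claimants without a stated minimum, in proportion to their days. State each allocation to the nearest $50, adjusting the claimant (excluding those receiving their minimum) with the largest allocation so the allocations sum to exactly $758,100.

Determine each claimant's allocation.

Ferraro: $339,300; Bergstrom: $220,750; Becker: $198,050

Minimums first: Bergstrom $220,750. Balance $537,350.
Balance split over remaining days 350: Ferraro 339,298.14 → $339,300; Becker 198,051.86 → $198,050.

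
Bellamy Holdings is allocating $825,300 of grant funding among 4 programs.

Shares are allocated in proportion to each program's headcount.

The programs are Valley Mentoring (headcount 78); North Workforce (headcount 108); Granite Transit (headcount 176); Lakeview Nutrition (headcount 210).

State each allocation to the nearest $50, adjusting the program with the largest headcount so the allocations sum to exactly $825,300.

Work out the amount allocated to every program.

Combined headcount = 572.
Proportional shares: Valley Mentoring 78/572 × $825,300 = 112,540.91; North Workforce 108/572 × $825,300 = 155,825.87; Granite Transit 176/572 × $825,300 = 253,938.46; Lakeview Nutrition 210/572 × $825,300 = 302,994.76.
At nearest $50: Valley Mentoring $112,550; North Workforce $155,850; Granite Transit $253,950; Lakeview Nutrition $303,000. Sum = $825,350.
Difference $825,300 − $825,350 = −$50 applied to largest headcount (Lakeview Nutrition): Lakeview Nutrition becomes $302,950.

Valley Mentoring: $112,550; North Workforce: $155,850; Granite Transit: $253,950; Lakeview Nutrition: $302,950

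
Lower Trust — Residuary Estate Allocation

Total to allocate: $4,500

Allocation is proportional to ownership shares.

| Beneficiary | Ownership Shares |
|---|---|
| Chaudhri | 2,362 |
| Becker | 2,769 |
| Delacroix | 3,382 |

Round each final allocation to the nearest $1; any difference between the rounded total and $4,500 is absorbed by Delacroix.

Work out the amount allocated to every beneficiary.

Combined ownership shares = 8,513.
Raw shares: Chaudhri 2,362/8,513 × $4,500 = 1,248.56; Becker 2,769/8,513 × $4,500 = 1,463.70; Delacroix 3,382/8,513 × $4,500 = 1,787.74.
Rounded to nearest $1: Chaudhri $1,249; Becker $1,464; Delacroix $1,788. Sum = $4,501.
Difference $4,500 − $4,501 = −$1 applied to Delacroix: Delacroix becomes $1,787.

Chaudhri: $1,249; Becker: $1,464; Delacroix: $1,787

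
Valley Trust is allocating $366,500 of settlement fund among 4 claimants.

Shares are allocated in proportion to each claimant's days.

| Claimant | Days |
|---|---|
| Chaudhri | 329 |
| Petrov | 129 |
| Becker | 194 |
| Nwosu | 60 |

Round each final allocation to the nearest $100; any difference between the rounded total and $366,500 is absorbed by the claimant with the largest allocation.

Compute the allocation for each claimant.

Chaudhri: $169,300; Petrov: $66,400; Becker: $99,900; Nwosu: $30,900

Sum of days: 712.
Raw shares: Chaudhri 329/712 × $366,500 = 169,351.83; Petrov 129/712 × $366,500 = 66,402.39; Becker 194/712 × $366,500 = 99,860.96; Nwosu 60/712 × $366,500 = 30,884.83.
At nearest $100: Chaudhri $169,400; Petrov $66,400; Becker $99,900; Nwosu $30,900. Sum = $366,600.
Difference $366,500 − $366,600 = −$100 applied to largest allocation (Chaudhri): Chaudhri becomes $169,300.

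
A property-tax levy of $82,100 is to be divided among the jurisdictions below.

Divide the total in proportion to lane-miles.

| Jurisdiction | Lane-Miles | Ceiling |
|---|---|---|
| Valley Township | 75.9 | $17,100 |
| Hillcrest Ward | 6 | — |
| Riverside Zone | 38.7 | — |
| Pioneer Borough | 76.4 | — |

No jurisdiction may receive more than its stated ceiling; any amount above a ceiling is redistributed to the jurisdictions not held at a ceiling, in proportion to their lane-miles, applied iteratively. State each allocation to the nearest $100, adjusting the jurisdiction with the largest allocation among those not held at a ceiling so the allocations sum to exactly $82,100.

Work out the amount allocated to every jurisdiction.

Combined lane-miles = 197.
Unconstrained shares: Valley Township 31,631.42; Hillcrest Ward 2,500.51; Riverside Zone 16,128.27; Pioneer Borough 31,839.80.
Capped: Valley Township ($17,100); residual $65,000 reallocated over remaining lane-miles 121.1.
Remaining shares: Hillcrest Ward 3,220.48 → $3,200; Riverside Zone 20,772.09 → $20,800; Pioneer Borough 41,007.43 → $41,000.

Valley Township: $17,100 | Hillcrest Ward: $3,200 | Riverside Zone: $20,800 | Pioneer Borough: $41,000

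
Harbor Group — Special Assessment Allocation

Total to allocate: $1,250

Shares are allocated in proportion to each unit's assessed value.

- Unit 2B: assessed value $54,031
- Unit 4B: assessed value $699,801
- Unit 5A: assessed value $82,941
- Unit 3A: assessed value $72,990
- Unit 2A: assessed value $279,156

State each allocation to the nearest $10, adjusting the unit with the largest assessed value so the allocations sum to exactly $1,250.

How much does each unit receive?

Assessed value total: 1,188,919.
Unrounded shares: Unit 2B 54,031/1,188,919 × $1,250 = 56.81; Unit 4B 699,801/1,188,919 × $1,250 = 735.75; Unit 5A 82,941/1,188,919 × $1,250 = 87.20; Unit 3A 72,990/1,188,919 × $1,250 = 76.74; Unit 2A 279,156/1,188,919 × $1,250 = 293.50.
Rounded to nearest $10: Unit 2B $60; Unit 4B $740; Unit 5A $90; Unit 3A $80; Unit 2A $290. Sum = $1,260.
Difference $1,250 − $1,260 = −$10 applied to largest assessed value (Unit 4B): Unit 4B becomes $730.

Unit 2B: $60 · Unit 4B: $730 · Unit 5A: $90 · Unit 3A: $80 · Unit 2A: $290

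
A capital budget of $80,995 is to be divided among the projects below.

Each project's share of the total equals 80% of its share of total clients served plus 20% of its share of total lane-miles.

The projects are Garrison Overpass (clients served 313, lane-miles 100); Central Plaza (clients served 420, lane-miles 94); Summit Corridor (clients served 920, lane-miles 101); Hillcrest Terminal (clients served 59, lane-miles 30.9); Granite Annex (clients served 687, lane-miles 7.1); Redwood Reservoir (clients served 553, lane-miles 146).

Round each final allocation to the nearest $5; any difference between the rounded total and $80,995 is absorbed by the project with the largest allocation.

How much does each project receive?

Clients served total 2,952; lane-miles total 479.
Composite weights (80% clients served + 20% lane-miles): Garrison Overpass 0.1266; Central Plaza 0.1531; Summit Corridor 0.2915; Hillcrest Terminal 0.0289; Granite Annex 0.1891; Redwood Reservoir 0.2108.
Unrounded shares: Garrison Overpass 10,252.14; Central Plaza 12,397.87; Summit Corridor 23,609.53; Hillcrest Terminal 2,340.03; Granite Annex 15,319.67; Redwood Reservoir 17,075.76.
Rounded to nearest $5: Garrison Overpass $10,250; Central Plaza $12,400; Summit Corridor $23,610; Hillcrest Terminal $2,340; Granite Annex $15,320; Redwood Reservoir $17,075. Sum = $80,995.
Rounded total matches; no reconciliation needed.

Garrison Overpass: $10,250 | Central Plaza: $12,400 | Summit Corridor: $23,610 | Hillcrest Terminal: $2,340 | Granite Annex: $15,320 | Redwood Reservoir: $17,075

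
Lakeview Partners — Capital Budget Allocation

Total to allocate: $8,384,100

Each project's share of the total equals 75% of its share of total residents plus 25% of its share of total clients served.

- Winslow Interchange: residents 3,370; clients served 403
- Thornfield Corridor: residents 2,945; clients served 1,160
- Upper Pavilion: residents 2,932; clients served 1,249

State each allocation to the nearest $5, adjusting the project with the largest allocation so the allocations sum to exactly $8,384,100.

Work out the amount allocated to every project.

Winslow Interchange: $2,592,030; Thornfield Corridor: $2,867,285; Upper Pavilion: $2,924,785

Residents total 9,247; clients served total 2,812.
Blended shares (75% residents + 25% clients served): Winslow Interchange 0.3092; Thornfield Corridor 0.3420; Upper Pavilion 0.3488.
Pro-rata amounts: Winslow Interchange 2,592,032.41; Thornfield Corridor 2,867,284.21; Upper Pavilion 2,924,783.39.
Rounded to nearest $5: Winslow Interchange $2,592,030; Thornfield Corridor $2,867,285; Upper Pavilion $2,924,785. Sum = $8,384,100.
No rounding difference to absorb.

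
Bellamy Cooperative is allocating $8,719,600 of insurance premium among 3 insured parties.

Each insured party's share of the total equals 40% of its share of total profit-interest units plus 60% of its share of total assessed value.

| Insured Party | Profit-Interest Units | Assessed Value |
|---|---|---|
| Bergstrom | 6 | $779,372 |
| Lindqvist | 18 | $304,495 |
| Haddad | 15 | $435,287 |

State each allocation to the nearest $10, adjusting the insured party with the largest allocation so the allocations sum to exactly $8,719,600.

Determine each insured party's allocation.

Bergstrom: $3,220,640 · Lindqvist: $2,658,410 · Haddad: $2,840,550

Profit-interest units total 39; assessed value total 1,519,154.
Composite weights (40% profit-interest units + 60% assessed value): Bergstrom 0.3694; Lindqvist 0.3049; Haddad 0.3258.
Raw shares: Bergstrom 3,220,642.06; Lindqvist 2,658,411.72; Haddad 2,840,546.22.
At nearest $10: Bergstrom $3,220,640; Lindqvist $2,658,410; Haddad $2,840,550. Sum = $8,719,600.
Sum already equals the total — no adjustment.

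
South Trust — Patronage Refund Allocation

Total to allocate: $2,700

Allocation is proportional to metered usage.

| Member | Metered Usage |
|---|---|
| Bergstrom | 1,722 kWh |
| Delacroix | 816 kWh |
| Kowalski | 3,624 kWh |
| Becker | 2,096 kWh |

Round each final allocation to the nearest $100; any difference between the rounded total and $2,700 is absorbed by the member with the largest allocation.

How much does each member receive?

Metered usage total: 8,258.
Pro-rata amounts: Bergstrom 1,722/8,258 × $2,700 = 563.02; Delacroix 816/8,258 × $2,700 = 266.80; Kowalski 3,624/8,258 × $2,700 = 1,184.89; Becker 2,096/8,258 × $2,700 = 685.30.
Rounded to nearest $100: Bergstrom $600; Delacroix $300; Kowalski $1,200; Becker $700. Sum = $2,800.
Difference $2,700 − $2,800 = −$100 applied to largest allocation (Kowalski): Kowalski becomes $1,100.

Bergstrom: $600; Delacroix: $300; Kowalski: $1,100; Becker: $700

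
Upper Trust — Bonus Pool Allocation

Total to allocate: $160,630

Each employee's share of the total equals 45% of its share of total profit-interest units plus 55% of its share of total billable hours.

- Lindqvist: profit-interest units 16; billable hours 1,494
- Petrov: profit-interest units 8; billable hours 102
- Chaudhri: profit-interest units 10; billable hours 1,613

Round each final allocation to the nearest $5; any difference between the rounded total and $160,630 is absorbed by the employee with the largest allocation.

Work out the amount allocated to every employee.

Lindqvist: $75,150 | Petrov: $19,815 | Chaudhri: $65,665

Profit-interest units total 34; billable hours total 3,209.
Blended shares (45% profit-interest units + 55% billable hours): Lindqvist 0.4678; Petrov 0.1234; Chaudhri 0.4088.
Pro-rata amounts: Lindqvist 75,146.86; Petrov 19,816.03; Chaudhri 65,667.12.
After rounding ($5): Lindqvist $75,145; Petrov $19,815; Chaudhri $65,665. Sum = $160,625.
Difference $160,630 − $160,625 = +$5 applied to largest allocation (Lindqvist): Lindqvist becomes $75,150.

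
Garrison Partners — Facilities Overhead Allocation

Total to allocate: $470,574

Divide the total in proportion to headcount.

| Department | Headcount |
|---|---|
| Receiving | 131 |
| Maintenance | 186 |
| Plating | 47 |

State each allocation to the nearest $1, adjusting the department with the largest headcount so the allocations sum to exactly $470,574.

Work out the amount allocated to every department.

Headcount total: 131 + 186 + 47 = 364.
Proportional shares: Receiving 169,354.93; Maintenance 240,458.14; Plating 60,760.93.
After rounding ($1): Receiving $169,355; Maintenance $240,458; Plating $60,761. Sum = $470,574.
No rounding difference to absorb.

Receiving: $169,355; Maintenance: $240,458; Plating: $60,761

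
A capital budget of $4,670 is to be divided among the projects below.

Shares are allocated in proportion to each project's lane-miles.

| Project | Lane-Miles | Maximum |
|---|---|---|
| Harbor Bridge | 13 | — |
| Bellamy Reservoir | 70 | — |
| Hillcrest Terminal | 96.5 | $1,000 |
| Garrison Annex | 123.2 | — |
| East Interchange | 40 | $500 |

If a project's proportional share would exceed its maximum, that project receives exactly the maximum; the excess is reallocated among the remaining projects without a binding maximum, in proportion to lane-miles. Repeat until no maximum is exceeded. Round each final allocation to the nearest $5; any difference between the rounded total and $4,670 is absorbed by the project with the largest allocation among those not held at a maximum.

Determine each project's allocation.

Harbor Bridge: $200 · Bellamy Reservoir: $1,075 · Hillcrest Terminal: $1,000 · Garrison Annex: $1,895 · East Interchange: $500

Sum of lane-miles: 342.7.
Unconstrained shares: Harbor Bridge 177.15; Bellamy Reservoir 953.90; Hillcrest Terminal 1,315.01; Garrison Annex 1,678.86; East Interchange 545.08.
Held at cap: Hillcrest Terminal ($1,000), East Interchange ($500); residual $3,170 reallocated over remaining lane-miles 206.2.
Shares after redistribution: Harbor Bridge 199.85 → $200; Bellamy Reservoir 1,076.14 → $1,075; Garrison Annex 1,894.01 → $1,895.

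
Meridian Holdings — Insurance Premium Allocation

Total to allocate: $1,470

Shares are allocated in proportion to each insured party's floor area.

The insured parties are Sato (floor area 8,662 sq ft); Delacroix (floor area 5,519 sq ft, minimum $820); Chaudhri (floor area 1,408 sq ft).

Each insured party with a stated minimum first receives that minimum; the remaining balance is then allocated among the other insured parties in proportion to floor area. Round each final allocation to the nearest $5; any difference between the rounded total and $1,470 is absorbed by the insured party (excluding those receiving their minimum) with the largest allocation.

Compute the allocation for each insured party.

Sato: $560; Delacroix: $820; Chaudhri: $90

Guaranteed amounts: Delacroix $820. Residual $650.
Residual split over remaining floor area 10,070: Sato 559.12 → $560; Chaudhri 90.88 → $90.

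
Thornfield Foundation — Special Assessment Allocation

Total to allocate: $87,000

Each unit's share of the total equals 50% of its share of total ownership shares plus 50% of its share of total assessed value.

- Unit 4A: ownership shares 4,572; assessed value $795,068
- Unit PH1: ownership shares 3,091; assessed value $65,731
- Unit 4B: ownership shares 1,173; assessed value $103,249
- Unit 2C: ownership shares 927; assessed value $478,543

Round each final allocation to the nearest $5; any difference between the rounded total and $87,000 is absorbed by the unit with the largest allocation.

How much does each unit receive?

Unit 4A: $44,345 · Unit PH1: $15,755 · Unit 4B: $8,340 · Unit 2C: $18,560

Ownership shares total 9,763; assessed value total 1,442,591.
Blended shares (50% ownership shares + 50% assessed value): Unit 4A 0.5097; Unit PH1 0.1811; Unit 4B 0.0959; Unit 2C 0.2133.
Pro-rata amounts: Unit 4A 44,345.53; Unit PH1 15,754.31; Unit 4B 8,339.79; Unit 2C 18,560.36.
After rounding ($5): Unit 4A $44,345; Unit PH1 $15,755; Unit 4B $8,340; Unit 2C $18,560. Sum = $87,000.
Rounded total matches; no reconciliation needed.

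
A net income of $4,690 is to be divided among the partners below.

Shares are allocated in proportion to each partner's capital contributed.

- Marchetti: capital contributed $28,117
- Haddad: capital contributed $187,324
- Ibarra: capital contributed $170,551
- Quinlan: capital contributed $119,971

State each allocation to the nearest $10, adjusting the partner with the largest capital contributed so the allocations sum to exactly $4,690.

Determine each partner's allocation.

Combined capital contributed = 28,117 + 187,324 + 170,551 + 119,971 = 505,963.
Pro-rata amounts: Marchetti 260.63; Haddad 1,736.39; Ibarra 1,580.91; Quinlan 1,112.07.
After rounding ($10): Marchetti $260; Haddad $1,740; Ibarra $1,580; Quinlan $1,110. Sum = $4,690.
No rounding difference to absorb.

Marchetti: $260 · Haddad: $1,740 · Ibarra: $1,580 · Quinlan: $1,110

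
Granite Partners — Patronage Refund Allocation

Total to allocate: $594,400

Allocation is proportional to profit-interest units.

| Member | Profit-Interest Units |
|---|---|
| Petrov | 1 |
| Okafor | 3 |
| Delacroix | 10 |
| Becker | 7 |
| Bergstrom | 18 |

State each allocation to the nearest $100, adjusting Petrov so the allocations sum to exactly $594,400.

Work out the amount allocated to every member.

Sum of profit-interest units: 39.
Raw shares: Petrov 1/39 × $594,400 = 15,241.03; Okafor 3/39 × $594,400 = 45,723.08; Delacroix 10/39 × $594,400 = 152,410.26; Becker 7/39 × $594,400 = 106,687.18; Bergstrom 18/39 × $594,400 = 274,338.46.
Rounded to nearest $100: Petrov $15,200; Okafor $45,700; Delacroix $152,400; Becker $106,700; Bergstrom $274,300. Sum = $594,300.
Difference $594,400 − $594,300 = +$100 applied to Petrov: Petrov becomes $15,300.

Petrov: $15,300 | Okafor: $45,700 | Delacroix: $152,400 | Becker: $106,700 | Bergstrom: $274,300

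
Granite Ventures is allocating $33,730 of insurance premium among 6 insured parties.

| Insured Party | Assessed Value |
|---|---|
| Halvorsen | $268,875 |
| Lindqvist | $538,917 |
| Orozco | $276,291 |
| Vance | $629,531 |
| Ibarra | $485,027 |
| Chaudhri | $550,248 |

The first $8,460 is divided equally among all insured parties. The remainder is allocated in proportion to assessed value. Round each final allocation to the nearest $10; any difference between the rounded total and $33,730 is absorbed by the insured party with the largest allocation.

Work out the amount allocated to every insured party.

Halvorsen: $3,880 | Lindqvist: $6,360 | Orozco: $3,950 | Vance: $7,200 | Ibarra: $5,870 | Chaudhri: $6,470

Equal tier: $8,460 ÷ 6 = $1,410 apiece.
Remainder $25,270 by assessed value (total 2,748,889): Halvorsen 2,471.72 → $2,470; Lindqvist 4,954.16 → $4,950; Orozco 2,539.89 → $2,540; Vance 5,787.16 → $5,790; Ibarra 4,458.76 → $4,460; Chaudhri 5,058.32 → $5,060.
Totals: Halvorsen $1,410 + $2,470 = $3,880; Lindqvist $1,410 + $4,950 = $6,360; Orozco $1,410 + $2,540 = $3,950; Vance $1,410 + $5,790 = $7,200; Ibarra $1,410 + $4,460 = $5,870; Chaudhri $1,410 + $5,060 = $6,470.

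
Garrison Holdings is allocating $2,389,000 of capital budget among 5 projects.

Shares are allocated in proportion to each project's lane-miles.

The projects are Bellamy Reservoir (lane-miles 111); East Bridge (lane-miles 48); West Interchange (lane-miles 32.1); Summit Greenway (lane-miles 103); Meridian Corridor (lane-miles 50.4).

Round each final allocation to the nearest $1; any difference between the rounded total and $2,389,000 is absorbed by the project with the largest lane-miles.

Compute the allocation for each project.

Bellamy Reservoir: $769,751; East Bridge: $332,865; West Interchange: $222,603; Summit Greenway: $714,273; Meridian Corridor: $349,508

Combined lane-miles = 344.5.
Proportional shares: Bellamy Reservoir 111/344.5 × $2,389,000 = 769,750.36; East Bridge 48/344.5 × $2,389,000 = 332,865.02; West Interchange 32.1/344.5 × $2,389,000 = 222,603.48; Summit Greenway 103/344.5 × $2,389,000 = 714,272.86; Meridian Corridor 50.4/344.5 × $2,389,000 = 349,508.27.
At nearest $1: Bellamy Reservoir $769,750; East Bridge $332,865; West Interchange $222,603; Summit Greenway $714,273; Meridian Corridor $349,508. Sum = $2,388,999.
Difference $2,389,000 − $2,388,999 = +$1 applied to largest lane-miles (Bellamy Reservoir): Bellamy Reservoir becomes $769,751.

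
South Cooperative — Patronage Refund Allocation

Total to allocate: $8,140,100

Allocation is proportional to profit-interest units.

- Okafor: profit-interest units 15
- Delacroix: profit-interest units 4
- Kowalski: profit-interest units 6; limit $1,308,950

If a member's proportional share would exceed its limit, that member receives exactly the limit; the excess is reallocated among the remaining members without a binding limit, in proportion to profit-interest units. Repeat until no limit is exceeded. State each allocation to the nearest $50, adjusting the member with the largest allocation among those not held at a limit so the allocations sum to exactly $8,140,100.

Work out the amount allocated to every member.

Total profit-interest units = 25.
Unconstrained shares: Okafor 4,884,060.00; Delacroix 1,302,416.00; Kowalski 1,953,624.00.
Cap binds for Kowalski ($1,308,950); balance $6,831,150 reallocated over remaining profit-interest units 19.
Remaining shares: Okafor 5,393,013.16 → $5,393,000; Delacroix 1,438,136.84 → $1,438,150.

Okafor: $5,393,000; Delacroix: $1,438,150; Kowalski: $1,308,950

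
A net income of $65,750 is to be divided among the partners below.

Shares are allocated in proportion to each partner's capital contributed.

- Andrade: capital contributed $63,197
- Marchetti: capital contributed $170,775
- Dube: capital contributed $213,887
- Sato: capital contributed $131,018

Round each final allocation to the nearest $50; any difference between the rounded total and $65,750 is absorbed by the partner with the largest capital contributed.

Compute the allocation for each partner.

Capital contributed total: 63,197 + 170,775 + 213,887 + 131,018 = 578,877.
Unrounded shares: Andrade 7,178.04; Marchetti 19,396.96; Dube 24,293.71; Sato 14,881.28.
At nearest $50: Andrade $7,200; Marchetti $19,400; Dube $24,300; Sato $14,900. Sum = $65,800.
Difference $65,750 − $65,800 = −$50 applied to largest capital contributed (Dube): Dube becomes $24,250.

Andrade: $7,200 | Marchetti: $19,400 | Dube: $24,250 | Sato: $14,900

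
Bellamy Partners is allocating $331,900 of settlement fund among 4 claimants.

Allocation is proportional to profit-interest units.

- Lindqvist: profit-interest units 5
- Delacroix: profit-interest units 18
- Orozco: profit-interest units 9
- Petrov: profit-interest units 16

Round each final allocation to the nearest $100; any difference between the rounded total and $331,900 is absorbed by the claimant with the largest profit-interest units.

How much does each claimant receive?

Combined profit-interest units = 5 + 18 + 9 + 16 = 48.
Pro-rata amounts: Lindqvist 34,572.92; Delacroix 124,462.50; Orozco 62,231.25; Petrov 110,633.33.
After rounding ($100): Lindqvist $34,600; Delacroix $124,500; Orozco $62,200; Petrov $110,600. Sum = $331,900.
No rounding difference to absorb.

Lindqvist: $34,600 | Delacroix: $124,500 | Orozco: $62,200 | Petrov: $110,600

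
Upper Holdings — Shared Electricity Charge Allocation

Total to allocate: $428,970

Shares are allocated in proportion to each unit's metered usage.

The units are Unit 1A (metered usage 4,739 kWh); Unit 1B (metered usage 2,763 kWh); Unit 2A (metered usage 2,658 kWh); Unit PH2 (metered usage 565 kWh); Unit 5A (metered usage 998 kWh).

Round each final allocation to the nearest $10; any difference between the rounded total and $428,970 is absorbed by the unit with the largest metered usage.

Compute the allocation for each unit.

Metered usage total: 11,723.
Raw shares: Unit 1A 4,739/11,723 × $428,970 = 173,410.29; Unit 1B 2,763/11,723 × $428,970 = 101,104.16; Unit 2A 2,658/11,723 × $428,970 = 97,261.99; Unit PH2 565/11,723 × $428,970 = 20,674.58; Unit 5A 998/11,723 × $428,970 = 36,518.98.
After rounding ($10): Unit 1A $173,410; Unit 1B $101,100; Unit 2A $97,260; Unit PH2 $20,670; Unit 5A $36,520. Sum = $428,960.
Difference $428,970 − $428,960 = +$10 applied to largest metered usage (Unit 1A): Unit 1A becomes $173,420.

Unit 1A: $173,420 · Unit 1B: $101,100 · Unit 2A: $97,260 · Unit PH2: $20,670 · Unit 5A: $36,520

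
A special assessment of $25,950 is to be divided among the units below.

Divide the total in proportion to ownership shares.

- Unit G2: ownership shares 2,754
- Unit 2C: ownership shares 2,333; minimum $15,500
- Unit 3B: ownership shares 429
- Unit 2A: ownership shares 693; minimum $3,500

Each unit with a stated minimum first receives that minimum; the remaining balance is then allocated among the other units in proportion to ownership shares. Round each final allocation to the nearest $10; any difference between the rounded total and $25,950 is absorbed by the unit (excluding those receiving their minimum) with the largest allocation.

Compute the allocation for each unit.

Fund the minimums — Unit 2C $15,500; Unit 2A $3,500. Residual $6,950.
Residual split over remaining ownership shares 3,183: Unit G2 6,013.29 → $6,010; Unit 3B 936.71 → $940.

Unit G2: $6,010 | Unit 2C: $15,500 | Unit 3B: $940 | Unit 2A: $3,500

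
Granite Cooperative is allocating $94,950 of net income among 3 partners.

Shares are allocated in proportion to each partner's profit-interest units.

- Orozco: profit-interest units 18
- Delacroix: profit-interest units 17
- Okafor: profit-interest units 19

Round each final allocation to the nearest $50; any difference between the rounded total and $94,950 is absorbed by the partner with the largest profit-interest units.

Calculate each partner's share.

Orozco: $31,650; Delacroix: $29,900; Okafor: $33,400

Sum of profit-interest units: 18 + 17 + 19 = 54.
Proportional shares: Orozco 31,650.00; Delacroix 29,891.67; Okafor 33,408.33.
After rounding ($50): Orozco $31,650; Delacroix $29,900; Okafor $33,400. Sum = $94,950.
Rounded total matches; no reconciliation needed.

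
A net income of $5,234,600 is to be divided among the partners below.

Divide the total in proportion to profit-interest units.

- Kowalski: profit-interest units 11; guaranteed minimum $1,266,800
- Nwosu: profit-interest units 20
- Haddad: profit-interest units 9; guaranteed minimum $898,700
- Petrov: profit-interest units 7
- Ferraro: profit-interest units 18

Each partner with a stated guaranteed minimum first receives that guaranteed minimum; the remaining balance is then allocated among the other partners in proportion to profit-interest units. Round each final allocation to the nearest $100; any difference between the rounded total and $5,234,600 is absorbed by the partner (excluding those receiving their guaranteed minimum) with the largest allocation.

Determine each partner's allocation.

Kowalski: $1,266,800; Nwosu: $1,364,100; Haddad: $898,700; Petrov: $477,400; Ferraro: $1,227,600

Fund the minimums — Kowalski $1,266,800; Haddad $898,700. Remaining pool $3,069,100.
Remaining pool split over remaining profit-interest units 45: Nwosu 1,364,044.44 → $1,364,000; Petrov 477,415.56 → $477,400; Ferraro 1,227,640.00 → $1,227,600.
Rounding difference +$100 applied to Nwosu → $1,364,100.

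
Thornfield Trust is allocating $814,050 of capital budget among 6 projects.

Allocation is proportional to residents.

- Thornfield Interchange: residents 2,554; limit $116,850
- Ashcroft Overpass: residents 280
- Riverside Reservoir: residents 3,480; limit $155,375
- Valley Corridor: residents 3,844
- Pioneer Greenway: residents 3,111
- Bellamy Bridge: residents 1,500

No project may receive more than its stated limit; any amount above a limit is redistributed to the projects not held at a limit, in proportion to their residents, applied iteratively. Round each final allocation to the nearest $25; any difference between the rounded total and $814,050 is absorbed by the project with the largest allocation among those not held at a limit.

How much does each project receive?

Thornfield Interchange: $116,850 | Ashcroft Overpass: $17,375 | Riverside Reservoir: $155,375 | Valley Corridor: $238,425 | Pioneer Greenway: $192,975 | Bellamy Bridge: $93,050

Residents total: 14,769.
Proportional shares (ignoring caps): Thornfield Interchange 140,773.49; Ashcroft Overpass 15,433.27; Riverside Reservoir 191,813.53; Valley Corridor 211,876.78; Pioneer Greenway 171,474.68; Bellamy Bridge 82,678.24.
Held at cap: Thornfield Interchange ($116,850), Riverside Reservoir ($155,375); residual $541,825 reallocated over remaining residents 8,735.
Remaining shares: Ashcroft Overpass 17,368.17 → $17,375; Valley Corridor 238,440.22 → $238,450; Pioneer Greenway 192,972.82 → $192,975; Bellamy Bridge 93,043.79 → $93,050.
Rounding difference −$25 applied to Valley Corridor → $238,425.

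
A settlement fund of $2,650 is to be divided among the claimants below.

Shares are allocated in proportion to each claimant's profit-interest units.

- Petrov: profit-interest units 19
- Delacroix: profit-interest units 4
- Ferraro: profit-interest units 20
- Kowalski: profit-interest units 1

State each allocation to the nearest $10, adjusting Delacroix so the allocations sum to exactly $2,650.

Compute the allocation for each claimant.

Sum of profit-interest units: 44.
Pro-rata amounts: Petrov 19/44 × $2,650 = 1,144.32; Delacroix 4/44 × $2,650 = 240.91; Ferraro 20/44 × $2,650 = 1,204.55; Kowalski 1/44 × $2,650 = 60.23.
At nearest $10: Petrov $1,140; Delacroix $240; Ferraro $1,200; Kowalski $60. Sum = $2,640.
Difference $2,650 − $2,640 = +$10 applied to Delacroix: Delacroix becomes $250.

Petrov: $1,140 | Delacroix: $250 | Ferraro: $1,200 | Kowalski: $60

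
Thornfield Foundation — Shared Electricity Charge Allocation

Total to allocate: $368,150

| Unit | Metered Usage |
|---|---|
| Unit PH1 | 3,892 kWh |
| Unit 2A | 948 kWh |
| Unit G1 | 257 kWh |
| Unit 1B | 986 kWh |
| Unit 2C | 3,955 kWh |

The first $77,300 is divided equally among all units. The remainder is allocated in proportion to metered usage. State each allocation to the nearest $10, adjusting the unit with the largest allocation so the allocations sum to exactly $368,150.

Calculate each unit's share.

Unit PH1: $128,230 | Unit 2A: $42,930 | Unit G1: $22,910 | Unit 1B: $44,030 | Unit 2C: $130,050

First tranche $77,300 split equally: $15,460 each.
Remainder $290,850 by metered usage (total 10,038): Unit PH1 112,770.29 → $112,770; Unit 2A 27,468.20 → $27,470; Unit G1 7,446.55 → $7,450; Unit 1B 28,569.25 → $28,570; Unit 2C 114,595.71 → $114,600.
Rounding difference −$10 on remainder applied to Unit 2C.
Totals: Unit PH1 $15,460 + $112,770 = $128,230; Unit 2A $15,460 + $27,470 = $42,930; Unit G1 $15,460 + $7,450 = $22,910; Unit 1B $15,460 + $28,570 = $44,030; Unit 2C $15,460 + $114,590 = $130,050.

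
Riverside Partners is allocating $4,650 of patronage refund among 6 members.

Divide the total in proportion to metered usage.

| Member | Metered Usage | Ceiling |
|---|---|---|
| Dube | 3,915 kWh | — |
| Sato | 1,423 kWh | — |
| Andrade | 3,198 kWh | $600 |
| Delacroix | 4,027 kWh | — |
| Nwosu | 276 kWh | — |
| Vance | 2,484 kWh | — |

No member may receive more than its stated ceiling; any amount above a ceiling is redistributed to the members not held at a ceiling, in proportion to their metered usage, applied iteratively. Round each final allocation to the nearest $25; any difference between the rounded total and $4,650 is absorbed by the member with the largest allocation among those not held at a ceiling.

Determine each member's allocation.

Sum of metered usage: 15,323.
Proportional shares (ignoring caps): Dube 1,188.07; Sato 431.83; Andrade 970.48; Delacroix 1,222.06; Nwosu 83.76; Vance 753.81.
Held at cap: Andrade ($600); balance $4,050 reallocated over remaining metered usage 12,125.
Remaining shares: Dube 1,307.69 → $1,300; Sato 475.31 → $475; Delacroix 1,345.10 → $1,350; Nwosu 92.19 → $100; Vance 829.71 → $825.

Dube: $1,300 | Sato: $475 | Andrade: $600 | Delacroix: $1,350 | Nwosu: $100 | Vance: $825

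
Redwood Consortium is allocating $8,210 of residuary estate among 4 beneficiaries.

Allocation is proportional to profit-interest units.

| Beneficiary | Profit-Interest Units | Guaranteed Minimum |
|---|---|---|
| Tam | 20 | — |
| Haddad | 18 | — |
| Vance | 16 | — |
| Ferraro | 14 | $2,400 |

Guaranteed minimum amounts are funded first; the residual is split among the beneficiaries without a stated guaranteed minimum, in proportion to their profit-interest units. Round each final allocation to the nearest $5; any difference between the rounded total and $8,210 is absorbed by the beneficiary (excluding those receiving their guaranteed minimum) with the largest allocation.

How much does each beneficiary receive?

Tam: $2,155; Haddad: $1,935; Vance: $1,720; Ferraro: $2,400

Guaranteed amounts: Ferraro $2,400. Balance $5,810.
Balance split over remaining profit-interest units 54: Tam 2,151.85 → $2,150; Haddad 1,936.67 → $1,935; Vance 1,721.48 → $1,720.
Rounding difference +$5 applied to Tam → $2,155.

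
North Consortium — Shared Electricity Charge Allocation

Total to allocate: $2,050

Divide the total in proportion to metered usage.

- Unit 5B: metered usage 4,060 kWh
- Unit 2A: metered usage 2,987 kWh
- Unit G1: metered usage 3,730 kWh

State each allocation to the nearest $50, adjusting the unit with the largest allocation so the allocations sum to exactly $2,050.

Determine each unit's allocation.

Sum of metered usage: 10,777.
Raw shares: Unit 5B 4,060/10,777 × $2,050 = 772.29; Unit 2A 2,987/10,777 × $2,050 = 568.19; Unit G1 3,730/10,777 × $2,050 = 709.52.
Rounded to nearest $50: Unit 5B $750; Unit 2A $550; Unit G1 $700. Sum = $2,000.
Difference $2,050 − $2,000 = +$50 applied to largest allocation (Unit 5B): Unit 5B becomes $800.

Unit 5B: $800 | Unit 2A: $550 | Unit G1: $700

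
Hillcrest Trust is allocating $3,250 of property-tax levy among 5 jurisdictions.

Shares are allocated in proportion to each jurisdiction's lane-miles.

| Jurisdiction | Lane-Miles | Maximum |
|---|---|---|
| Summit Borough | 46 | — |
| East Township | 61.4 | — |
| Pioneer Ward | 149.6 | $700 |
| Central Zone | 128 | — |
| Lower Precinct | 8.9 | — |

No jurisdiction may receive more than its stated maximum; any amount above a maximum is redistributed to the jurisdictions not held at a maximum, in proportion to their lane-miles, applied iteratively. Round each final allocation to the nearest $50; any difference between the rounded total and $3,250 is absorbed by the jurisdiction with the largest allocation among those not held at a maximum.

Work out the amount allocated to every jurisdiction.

Summit Borough: $500 | East Township: $650 | Pioneer Ward: $700 | Central Zone: $1,300 | Lower Precinct: $100

Sum of lane-miles: 393.9.
Unconstrained shares: Summit Borough 379.54; East Township 506.60; Pioneer Ward 1,234.32; Central Zone 1,056.11; Lower Precinct 73.43.
Cap binds for Pioneer Ward ($700); residual $2,550 reallocated over remaining lane-miles 244.3.
Shares after redistribution: Summit Borough 480.15 → $500; East Township 640.89 → $650; Central Zone 1,336.06 → $1,350; Lower Precinct 92.90 → $100.
Rounding difference −$50 applied to Central Zone → $1,300.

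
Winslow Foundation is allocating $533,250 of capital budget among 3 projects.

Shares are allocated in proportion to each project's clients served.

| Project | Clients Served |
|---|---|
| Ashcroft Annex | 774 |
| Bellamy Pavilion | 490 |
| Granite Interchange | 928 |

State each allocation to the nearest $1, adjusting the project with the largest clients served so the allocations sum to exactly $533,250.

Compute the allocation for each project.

Sum of clients served: 774 + 490 + 928 = 2,192.
Proportional shares: Ashcroft Annex 188,291.74; Bellamy Pavilion 119,202.78; Granite Interchange 225,755.47.
Rounded to nearest $1: Ashcroft Annex $188,292; Bellamy Pavilion $119,203; Granite Interchange $225,755. Sum = $533,250.
Rounded total matches; no reconciliation needed.

Ashcroft Annex: $188,292 · Bellamy Pavilion: $119,203 · Granite Interchange: $225,755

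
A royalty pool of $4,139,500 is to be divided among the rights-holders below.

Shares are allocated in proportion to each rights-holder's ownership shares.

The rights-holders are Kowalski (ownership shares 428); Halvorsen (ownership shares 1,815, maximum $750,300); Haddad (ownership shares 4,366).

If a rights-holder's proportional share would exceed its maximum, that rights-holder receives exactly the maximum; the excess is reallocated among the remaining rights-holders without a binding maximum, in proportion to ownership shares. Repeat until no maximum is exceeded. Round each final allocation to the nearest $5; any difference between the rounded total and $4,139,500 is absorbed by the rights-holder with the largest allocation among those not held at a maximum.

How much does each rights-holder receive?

Combined ownership shares = 6,609.
Unconstrained shares: Kowalski 268,074.75; Halvorsen 1,136,812.30; Haddad 2,734,612.95.
Capped: Halvorsen ($750,300); remaining pool $3,389,200 reallocated over remaining ownership shares 4,794.
Shares after redistribution: Kowalski 302,581.89 → $302,580; Haddad 3,086,618.11 → $3,086,620.

Kowalski: $302,580 | Halvorsen: $750,300 | Haddad: $3,086,620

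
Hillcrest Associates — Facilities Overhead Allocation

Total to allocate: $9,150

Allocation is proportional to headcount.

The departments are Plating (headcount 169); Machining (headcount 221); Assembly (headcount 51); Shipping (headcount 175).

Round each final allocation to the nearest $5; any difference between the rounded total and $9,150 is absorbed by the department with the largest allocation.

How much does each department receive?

Headcount total: 616.
Raw shares: Plating 169/616 × $9,150 = 2,510.31; Machining 221/616 × $9,150 = 3,282.71; Assembly 51/616 × $9,150 = 757.55; Shipping 175/616 × $9,150 = 2,599.43.
Rounded to nearest $5: Plating $2,510; Machining $3,285; Assembly $760; Shipping $2,600. Sum = $9,155.
Difference $9,150 − $9,155 = −$5 applied to largest allocation (Machining): Machining becomes $3,280.

Plating: $2,510 | Machining: $3,280 | Assembly: $760 | Shipping: $2,600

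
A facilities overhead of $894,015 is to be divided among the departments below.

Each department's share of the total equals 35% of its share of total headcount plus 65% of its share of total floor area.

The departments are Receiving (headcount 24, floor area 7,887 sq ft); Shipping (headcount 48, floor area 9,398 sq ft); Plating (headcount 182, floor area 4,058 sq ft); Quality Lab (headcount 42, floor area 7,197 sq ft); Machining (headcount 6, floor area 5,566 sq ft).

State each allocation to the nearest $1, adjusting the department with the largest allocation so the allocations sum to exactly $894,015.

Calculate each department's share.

Headcount total 302; floor area total 34,106.
Combined weights (35% headcount + 65% floor area): Receiving 0.1781; Shipping 0.2347; Plating 0.2883; Quality Lab 0.1858; Machining 0.1130.
Proportional shares: Receiving 159,248.06; Shipping 209,859.64; Plating 257,713.64; Quality Lab 166,141.58; Machining 101,052.08.
After rounding ($1): Receiving $159,248; Shipping $209,860; Plating $257,714; Quality Lab $166,142; Machining $101,052. Sum = $894,016.
Difference $894,015 − $894,016 = −$1 applied to largest allocation (Plating): Plating becomes $257,713.

Receiving: $159,248; Shipping: $209,860; Plating: $257,713; Quality Lab: $166,142; Machining: $101,052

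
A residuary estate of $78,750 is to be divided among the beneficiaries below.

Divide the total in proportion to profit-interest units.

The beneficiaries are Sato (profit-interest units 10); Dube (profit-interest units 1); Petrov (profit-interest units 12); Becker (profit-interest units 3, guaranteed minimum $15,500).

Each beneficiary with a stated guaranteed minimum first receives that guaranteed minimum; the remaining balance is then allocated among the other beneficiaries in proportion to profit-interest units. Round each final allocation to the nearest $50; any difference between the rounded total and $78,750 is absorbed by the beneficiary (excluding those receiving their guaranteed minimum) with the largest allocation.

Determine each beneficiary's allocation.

Fund the minimums — Becker $15,500. Residual $63,250.
Residual split over remaining profit-interest units 23: Sato 27,500.00 → $27,500; Dube 2,750.00 → $2,750; Petrov 33,000.00 → $33,000.

Sato: $27,500 | Dube: $2,750 | Petrov: $33,000 | Becker: $15,500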